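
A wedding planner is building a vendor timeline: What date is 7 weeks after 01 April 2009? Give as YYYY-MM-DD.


Start: 2009-04-01
Weeks to add: 7
Convert to days: 7 x 7 = 49 days
Add 49 days to 2009-04-01
Result: 2009-05-20

2009-05-20


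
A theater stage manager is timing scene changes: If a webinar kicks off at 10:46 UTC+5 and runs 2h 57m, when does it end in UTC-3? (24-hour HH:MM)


Start: 10:46 in UTC+5
Step 1 - add duration:
  minutes: 46 + 57 = 103 (carry 1h)
  hours: 10 + 2 + 1 = 13
  end in UTC+5: 13:43
Step 2 - convert UTC+5 -> UTC-3:
  offset difference: -3 - (5) = -8 hours
  13 + (-8) = 5 -> mod 24 = 5
Result: 05:43 in UTC-3

05:43


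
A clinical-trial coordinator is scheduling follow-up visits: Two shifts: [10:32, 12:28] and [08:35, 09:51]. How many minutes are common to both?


Interval A: [632, 748] minutes from midnight
Interval B: [515, 591] minutes from midnight
Overlap start = max(632, 515) = 632
Overlap end = min(748, 591) = 591
End <= start, so the intervals do not overlap: 0 minutes

0


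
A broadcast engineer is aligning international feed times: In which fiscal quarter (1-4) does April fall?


Month: April (month 4)
Q1: January-March (months 1-3)
Q2: April-June (months 4-6)
Q3: July-September (months 7-9)
Q4: October-December (months 10-12)
Month 4 falls in Q2

2


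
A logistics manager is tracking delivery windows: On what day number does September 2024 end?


Month: September
Year: 2024
September is a 30-day month
Total: 30 days

30


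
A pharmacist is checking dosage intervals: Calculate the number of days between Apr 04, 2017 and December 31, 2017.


Start: April 04, 2017
End: December 31, 2017
Days left in April: 26
May: 31
June: 30
July: 31
August: 31
... plus remaining months
Sum of remaining months: 245
Total: 26 + 245 = 271

271


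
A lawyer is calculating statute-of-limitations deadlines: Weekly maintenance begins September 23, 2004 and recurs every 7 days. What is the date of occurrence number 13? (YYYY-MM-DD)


First occurrence: 2004-09-23 (occurrence 1)
Each occurrence is 7 days after the previous.
Occurrence 13 is 12 weeks after the first.
12 weeks = 84 days
2004-09-23 + 84 days = 2004-12-16

2004-12-16


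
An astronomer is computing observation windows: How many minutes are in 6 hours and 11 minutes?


Hours: 6
Minutes: 11
Convert hours to minutes: 6 x 60 = 360
Add remaining minutes: 360 + 11 = 371

371


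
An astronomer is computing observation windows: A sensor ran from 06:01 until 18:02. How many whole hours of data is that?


Start: 06:01
End: 18:02
Hour difference: 18 - 6 = 12 hours
Minute difference: 2 - 1 = 1 minutes
Total minutes: 721
Complete hours: 721 / 60 = 12 (remainder 1)

12


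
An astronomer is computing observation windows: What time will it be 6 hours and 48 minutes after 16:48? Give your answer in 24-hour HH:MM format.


Start time: 16:48
Adding: 6 hours 48 minutes
Minutes: 48 + 48 = 96
Minute overflow: 96 >= 60, so carry 1 hour, minutes = 36
Hours: 16 + 6 + 1 = 23
Result: 23:36

23:36


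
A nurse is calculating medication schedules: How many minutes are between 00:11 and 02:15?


Start time: 00:11 = 11 minutes from midnight
End time: 02:15 = 135 minutes from midnight
Difference: 135 - 11 = 124 minutes
That is 2 hours and 4 minutes

124


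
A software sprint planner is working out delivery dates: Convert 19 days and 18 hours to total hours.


Days: 19
Extra hours: 18
Hours per day: 24
Days to hours: 19 x 24 = 456
Total: 456 + 18 = 474

474


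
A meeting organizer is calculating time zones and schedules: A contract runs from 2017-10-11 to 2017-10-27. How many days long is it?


Start date: 2017-10-11
End date: 2017-10-27
Oct 2017: +16 days
Total: 16 days

16


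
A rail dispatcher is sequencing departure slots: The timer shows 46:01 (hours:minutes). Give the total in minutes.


Hours: 46
Minutes: 1
Convert hours to minutes: 46 x 60 = 2760
Add remaining minutes: 2760 + 1 = 2761

2761


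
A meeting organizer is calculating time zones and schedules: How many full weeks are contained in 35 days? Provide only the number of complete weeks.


Total days: 35
Days per week: 7
Division: 35 / 7 = 5 remainder 0
Complete weeks: 5
Remaining days: 0

5


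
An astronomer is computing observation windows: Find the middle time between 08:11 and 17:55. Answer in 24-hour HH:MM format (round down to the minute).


Start time: 08:11 = 491 minutes from midnight
End time: 17:55 = 1075 minutes from midnight
Sum: 491 + 1075 = 1566
Midpoint: 1566 / 2 = 783 minutes
Convert: 783 / 60 = 13 hours, 3 minutes
Result: 13:03

13:03


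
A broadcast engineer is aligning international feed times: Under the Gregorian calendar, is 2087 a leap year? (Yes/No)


Year: 2087
Divisible by 4? 2087 / 4 = 521.75 -> No
Not divisible by 4, so NOT a leap year

No


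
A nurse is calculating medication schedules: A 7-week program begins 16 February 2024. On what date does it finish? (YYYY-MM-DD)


Start: 2024-02-16
Weeks to add: 7
Convert to days: 7 x 7 = 49 days
Add 49 days to 2024-02-16
Result: 2024-04-05

2024-04-05


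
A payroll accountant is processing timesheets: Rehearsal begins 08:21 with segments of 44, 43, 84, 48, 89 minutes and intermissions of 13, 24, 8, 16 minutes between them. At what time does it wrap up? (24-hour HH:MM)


Start: 08:21 = 501 min from midnight
  after task 1 (44 min): 09:05
  after break (13 min): 09:18
  after task 2 (43 min): 10:01
  after break (24 min): 10:25
  after task 3 (84 min): 11:49
  after break (8 min): 11:57
  after task 4 (48 min): 12:45
  after break (16 min): 13:01
  after task 5 (89 min): 14:30
Total elapsed: 369 minutes
End time: 14:30

14:30


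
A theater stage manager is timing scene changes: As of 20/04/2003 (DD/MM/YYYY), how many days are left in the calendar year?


Start: April 20, 2003
End: December 31, 2003
Days left in April: 10
May: 31
June: 30
July: 31
August: 31
... plus remaining months
Sum of remaining months: 245
Total: 10 + 245 = 255

255


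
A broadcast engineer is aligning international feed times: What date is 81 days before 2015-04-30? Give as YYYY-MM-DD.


Start: 2015-04-30
Subtracting 81 days
Days already passed in April: 30
After going back through April: 51 more days to subtract
March 2015: 31 days, 20 remaining
February 2015 has 28 days, need 20
Result: 2015-02-08

2015-02-08


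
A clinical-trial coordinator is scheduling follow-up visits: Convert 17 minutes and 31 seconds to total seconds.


Minutes: 17
Extra seconds: 31
Seconds per minute: 60
Minutes to seconds: 17 x 60 = 1020
Total: 1020 + 31 = 1051

1051


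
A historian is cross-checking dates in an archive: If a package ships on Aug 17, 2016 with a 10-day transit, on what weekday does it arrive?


Start: 2016-08-17 (Wednesday)
Step 1 - find target date: add 10 days
  2016-08-17 + 10 days = 2016-08-27
Step 2 - day of week:
  10 mod 7 = 3
  Wednesday + 3 days -> Saturday
Result: Saturday (2016-08-27)

Saturday


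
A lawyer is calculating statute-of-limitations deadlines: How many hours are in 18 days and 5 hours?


Days: 18
Extra hours: 5
Hours per day: 24
Days to hours: 18 x 24 = 432
Total: 432 + 5 = 437

437


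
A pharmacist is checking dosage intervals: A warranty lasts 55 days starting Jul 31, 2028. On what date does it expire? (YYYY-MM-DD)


Start: 2028-07-31
Adding 55 days
Days remaining in July: 0
After July: 55 days still to add
August 2028: 31 days, 24 remaining
September 2028 has 30 days, need 24
Result: 2028-09-24

2028-09-24


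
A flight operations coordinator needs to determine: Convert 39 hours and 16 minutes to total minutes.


Hours: 39
Extra minutes: 16
Minutes per hour: 60
Hours to minutes: 39 x 60 = 2340
Total: 2340 + 16 = 2356

2356


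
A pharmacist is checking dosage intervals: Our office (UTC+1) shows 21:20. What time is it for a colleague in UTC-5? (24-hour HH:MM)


Local time: 21:20 at UTC+1 (offset 1h)
Target zone: UTC-5 (offset -5h)
Difference: -5 - (1) = -6 hours
Calculation: 21 + (-6) = 15
Result: 15:20

15:20


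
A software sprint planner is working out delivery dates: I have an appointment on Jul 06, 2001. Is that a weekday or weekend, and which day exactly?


Date: 2001-07-06
January 1, 2001 is a Monday
Day of year: 187
Offset from Jan 1: 186 days
186 mod 7 = 4
Result: Friday

Friday


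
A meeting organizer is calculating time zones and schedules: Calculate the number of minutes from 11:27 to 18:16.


Start time: 11:27 = 687 minutes from midnight
End time: 18:16 = 1096 minutes from midnight
Difference: 1096 - 687 = 409 minutes
That is 6 hours and 49 minutes

409


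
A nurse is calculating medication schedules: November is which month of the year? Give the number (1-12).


Calendar month order:
10. October
11. November <--
12. December
November is month number 11

11


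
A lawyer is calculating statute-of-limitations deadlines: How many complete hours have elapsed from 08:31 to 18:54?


Start: 08:31
End: 18:54
Hour difference: 18 - 8 = 10 hours
Minute difference: 54 - 31 = 23 minutes
Total minutes: 623
Complete hours: 623 / 60 = 10 (remainder 23)

10


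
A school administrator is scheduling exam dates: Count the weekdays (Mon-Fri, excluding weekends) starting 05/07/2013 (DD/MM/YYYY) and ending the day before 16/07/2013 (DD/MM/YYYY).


Start: 2013-07-05 (Friday)
End (exclusive): 2013-07-16 (Tuesday)
Total calendar days: 11
Full weeks: 11 // 7 = 1 -> 5 weekdays
Remaining 4 days starting on Friday:
  Fri(w), Sat(-), Sun(-), Mon(w) -> 2 weekdays
Total business days: 5 + 2 = 7

7


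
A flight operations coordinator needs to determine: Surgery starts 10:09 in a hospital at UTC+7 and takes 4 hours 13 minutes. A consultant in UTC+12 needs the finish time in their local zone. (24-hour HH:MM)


Start: 10:09 in UTC+7
Step 1 - add duration:
  minutes: 9 + 13 = 22
  hours: 10 + 4 + 0 = 14
  end in UTC+7: 14:22
Step 2 - convert UTC+7 -> UTC+12:
  offset difference: 12 - (7) = 5 hours
  14 + (5) = 19 -> mod 24 = 19
Result: 19:22 in UTC+12

19:22


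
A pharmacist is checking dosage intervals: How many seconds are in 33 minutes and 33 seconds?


Minutes: 33
Seconds: 33
Convert minutes to seconds: 33 x 60 = 1980
Add remaining seconds: 1980 + 33 = 2013

2013


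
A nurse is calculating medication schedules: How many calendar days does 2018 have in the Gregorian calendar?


Year: 2018
Check leap year rules:
Divisible by 4? No
2018 is not a leap year
Days: 365

365


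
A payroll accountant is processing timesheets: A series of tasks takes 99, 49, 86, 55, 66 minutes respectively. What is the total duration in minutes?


Durations: 99, 49, 86, 55, 66
Running sum: 99
+ 49 = 148
+ 86 = 234
+ 55 = 289
+ 66 = 355
Total duration: 355 minutes
That is 5 hours and 55 minutes

355


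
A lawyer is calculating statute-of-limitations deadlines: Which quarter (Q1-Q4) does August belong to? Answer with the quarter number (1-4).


Month: August (month 8)
Q1: January-March (months 1-3)
Q2: April-June (months 4-6)
Q3: July-September (months 7-9)
Q4: October-December (months 10-12)
Month 8 falls in Q3

3


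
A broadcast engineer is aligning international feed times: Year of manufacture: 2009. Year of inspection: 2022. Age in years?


Birth year: 2009
Current year: 2022
Age = current year - birth year
Age = 2022 - 2009 = 13

13


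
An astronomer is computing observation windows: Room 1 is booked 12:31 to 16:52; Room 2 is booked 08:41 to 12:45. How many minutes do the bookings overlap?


Interval A: [751, 1012] minutes from midnight
Interval B: [521, 765] minutes from midnight
Overlap start = max(751, 521) = 751
Overlap end = min(1012, 765) = 765
Overlap = 765 - 751 = 14 minutes

14


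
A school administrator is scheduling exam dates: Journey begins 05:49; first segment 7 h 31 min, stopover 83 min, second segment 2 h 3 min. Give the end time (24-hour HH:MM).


Depart: 05:49
Leg 1: +451 min -> 13:20
Layover: +83 min -> 14:43
Leg 2: +123 min -> 16:46
Total travel: 657 minutes = 10h 57m
Arrival: 16:46

16:46


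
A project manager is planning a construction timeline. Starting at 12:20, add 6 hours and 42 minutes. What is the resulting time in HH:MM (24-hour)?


Start time: 12:20
Adding: 6 hours 42 minutes
Minutes: 20 + 42 = 62
Minute overflow: 62 >= 60, so carry 1 hour, minutes = 2
Hours: 12 + 6 + 1 = 19
Result: 19:02

19:02


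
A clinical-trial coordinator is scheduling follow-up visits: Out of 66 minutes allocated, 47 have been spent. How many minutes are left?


Total budget: 66 minutes
Time used: 47 minutes
Remaining: 66 - 47 = 19 minutes
Percent used: 71.2%
Percent remaining: 28.8%

19


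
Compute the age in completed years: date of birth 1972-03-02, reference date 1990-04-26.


Birth: 1972-03-02
Reference: 1990-04-26
Year difference: 1990 - 1972 = 18
Has birthday (03-02) occurred by 04-26? Yes
Age in full years: 18

18


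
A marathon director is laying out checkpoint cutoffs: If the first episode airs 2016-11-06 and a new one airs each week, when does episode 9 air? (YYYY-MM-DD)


First occurrence: 2016-11-06 (occurrence 1)
Each occurrence is 7 days after the previous.
Occurrence 9 is 8 weeks after the first.
8 weeks = 56 days
2016-11-06 + 56 days = 2017-01-01

2017-01-01


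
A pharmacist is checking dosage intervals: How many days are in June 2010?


Month: June
Year: 2010
June is a 30-day month
Total: 30 days

30


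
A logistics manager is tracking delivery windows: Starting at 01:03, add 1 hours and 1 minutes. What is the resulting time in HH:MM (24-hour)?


Start time: 01:03
Adding: 1 hours 1 minutes
Minutes: 3 + 1 = 4
Hours: 1 + 1 + 0 = 2
Result: 02:04

02:04


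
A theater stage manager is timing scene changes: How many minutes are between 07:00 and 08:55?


Start time: 07:00 = 420 minutes from midnight
End time: 08:55 = 535 minutes from midnight
Difference: 535 - 420 = 115 minutes
That is 1 hours and 55 minutes

115


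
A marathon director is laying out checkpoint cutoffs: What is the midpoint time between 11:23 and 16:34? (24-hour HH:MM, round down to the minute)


Start time: 11:23 = 683 minutes from midnight
End time: 16:34 = 994 minutes from midnight
Sum: 683 + 994 = 1677
Midpoint: 1677 / 2 = 838 minutes
Convert: 838 / 60 = 13 hours, 58 minutes
Result: 13:58

13:58


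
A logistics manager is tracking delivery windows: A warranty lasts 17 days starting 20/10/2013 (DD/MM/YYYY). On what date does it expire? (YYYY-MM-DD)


Start: 2013-10-20
Adding 17 days
Days remaining in October: 11
After October: 6 days still to add
November 2013 has 30 days, need 6
Result: 2013-11-06

2013-11-06


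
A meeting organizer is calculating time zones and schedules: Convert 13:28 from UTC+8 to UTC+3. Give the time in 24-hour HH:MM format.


Local time: 13:28 at UTC+8 (offset 8h)
Target zone: UTC+3 (offset 3h)
Difference: 3 - (8) = -5 hours
Calculation: 13 + (-5) = 8
Result: 08:28

08:28


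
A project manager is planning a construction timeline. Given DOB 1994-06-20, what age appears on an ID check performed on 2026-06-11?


Birth: 1994-06-20
Reference: 2026-06-11
Year difference: 2026 - 1994 = 32
Has birthday (06-20) occurred by 06-11? No
Birthday not yet reached this year -> subtract 1
Age in full years: 31

31


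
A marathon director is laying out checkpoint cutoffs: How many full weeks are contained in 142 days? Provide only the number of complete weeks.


Total days: 142
Days per week: 7
Division: 142 / 7 = 20 remainder 2
Complete weeks: 20
Remaining days: 2

20


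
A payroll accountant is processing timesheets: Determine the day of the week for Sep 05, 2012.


Date: 2012-09-05
January 1, 2012 is a Sunday
Day of year: 249
Offset from Jan 1: 248 days
248 mod 7 = 3
Result: Wednesday

Wednesday


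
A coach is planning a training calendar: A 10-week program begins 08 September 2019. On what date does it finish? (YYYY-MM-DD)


Start: 2019-09-08
Weeks to add: 10
Convert to days: 10 x 7 = 70 days
Add 70 days to 2019-09-08
Result: 2019-11-17

2019-11-17


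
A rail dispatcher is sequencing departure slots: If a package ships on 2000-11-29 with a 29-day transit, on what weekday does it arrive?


Start: 2000-11-29 (Wednesday)
Step 1 - find target date: add 29 days
  2000-11-29 + 29 days = 2000-12-28
Step 2 - day of week:
  29 mod 7 = 1
  Wednesday + 1 days -> Thursday
Result: Thursday (2000-12-28)

Thursday


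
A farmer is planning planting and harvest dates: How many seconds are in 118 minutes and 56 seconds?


Minutes: 118
Seconds: 56
Convert minutes to seconds: 118 x 60 = 7080
Add remaining seconds: 7080 + 56 = 7136

7136


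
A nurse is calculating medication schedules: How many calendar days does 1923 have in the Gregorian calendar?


Year: 1923
Check leap year rules:
Divisible by 4? No
1923 is not a leap year
Days: 365

365


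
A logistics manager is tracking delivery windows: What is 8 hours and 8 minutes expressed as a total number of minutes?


Hours: 8
Minutes: 8
Convert hours to minutes: 8 x 60 = 480
Add remaining minutes: 480 + 8 = 488

488


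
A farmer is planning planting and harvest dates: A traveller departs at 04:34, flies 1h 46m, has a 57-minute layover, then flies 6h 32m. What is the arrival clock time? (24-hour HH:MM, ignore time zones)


Depart: 04:34
Leg 1: +106 min -> 06:20
Layover: +57 min -> 07:17
Leg 2: +392 min -> 13:49
Total travel: 555 minutes = 9h 15m
Arrival: 13:49

13:49


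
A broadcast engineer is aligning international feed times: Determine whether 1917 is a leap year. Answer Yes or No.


Year: 1917
Divisible by 4? 1917 / 4 = 479.25 -> No
Not divisible by 4, so NOT a leap year

No


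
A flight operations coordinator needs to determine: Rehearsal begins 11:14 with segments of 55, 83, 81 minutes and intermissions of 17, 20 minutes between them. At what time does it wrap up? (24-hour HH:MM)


Start: 11:14 = 674 min from midnight
  after task 1 (55 min): 12:09
  after break (17 min): 12:26
  after task 2 (83 min): 13:49
  after break (20 min): 14:09
  after task 3 (81 min): 15:30
Total elapsed: 256 minutes
End time: 15:30

15:30


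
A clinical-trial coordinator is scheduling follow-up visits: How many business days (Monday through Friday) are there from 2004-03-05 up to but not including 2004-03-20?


Start: 2004-03-05 (Friday)
End (exclusive): 2004-03-20 (Saturday)
Total calendar days: 15
Full weeks: 15 // 7 = 2 -> 10 weekdays
Remaining 1 days starting on Friday:
  Fri(w) -> 1 weekdays
Total business days: 10 + 1 = 11

11


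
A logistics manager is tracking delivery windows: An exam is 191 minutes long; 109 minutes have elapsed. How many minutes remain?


Total budget: 191 minutes
Time used: 109 minutes
Remaining: 191 - 109 = 82 minutes
Percent used: 57.1%
Percent remaining: 42.9%

82


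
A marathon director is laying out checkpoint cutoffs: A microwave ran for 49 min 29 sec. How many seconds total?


Minutes: 49
Extra seconds: 29
Seconds per minute: 60
Minutes to seconds: 49 x 60 = 2940
Total: 2940 + 29 = 2969

2969


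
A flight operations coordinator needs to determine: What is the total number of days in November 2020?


Month: November
Year: 2020
November is a 30-day month
Total: 30 days

30


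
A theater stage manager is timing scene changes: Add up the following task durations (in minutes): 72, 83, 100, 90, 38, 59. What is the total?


Durations: 72, 83, 100, 90, 38, 59
Running sum: 72
+ 83 = 155
+ 100 = 255
+ 90 = 345
+ 38 = 383
+ 59 = 442
Total duration: 442 minutes
That is 7 hours and 22 minutes

442


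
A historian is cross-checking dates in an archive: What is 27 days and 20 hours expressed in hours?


Days: 27
Extra hours: 20
Hours per day: 24
Days to hours: 27 x 24 = 648
Total: 648 + 20 = 668

668


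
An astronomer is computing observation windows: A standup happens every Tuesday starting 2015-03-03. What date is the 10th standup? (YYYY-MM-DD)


First occurrence: 2015-03-03 (occurrence 1)
Each occurrence is 7 days after the previous.
Occurrence 10 is 9 weeks after the first.
9 weeks = 63 days
2015-03-03 + 63 days = 2015-05-05

2015-05-05


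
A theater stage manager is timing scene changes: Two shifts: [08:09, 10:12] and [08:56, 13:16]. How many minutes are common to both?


Interval A: [489, 612] minutes from midnight
Interval B: [536, 796] minutes from midnight
Overlap start = max(489, 536) = 536
Overlap end = min(612, 796) = 612
Overlap = 612 - 536 = 76 minutes

76


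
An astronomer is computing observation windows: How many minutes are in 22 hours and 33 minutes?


Hours: 22
Extra minutes: 33
Minutes per hour: 60
Hours to minutes: 22 x 60 = 1320
Total: 1320 + 33 = 1353

1353


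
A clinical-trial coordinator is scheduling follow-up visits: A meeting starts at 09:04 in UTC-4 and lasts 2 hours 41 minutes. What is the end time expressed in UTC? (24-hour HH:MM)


Start: 09:04 in UTC-4
Step 1 - add duration:
  minutes: 4 + 41 = 45
  hours: 9 + 2 + 0 = 11
  end in UTC-4: 11:45
Step 2 - convert UTC-4 -> UTC:
  offset difference: 0 - (-4) = 4 hours
  11 + (4) = 15 -> mod 24 = 15
Result: 15:45 in UTC

15:45


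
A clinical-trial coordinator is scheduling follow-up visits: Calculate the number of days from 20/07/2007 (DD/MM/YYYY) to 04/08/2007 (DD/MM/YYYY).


Start date: 2007-07-20
End date: 2007-08-04
Jul 2007: +12 days
Aug 2007: +3 days
Total: 15 days

15


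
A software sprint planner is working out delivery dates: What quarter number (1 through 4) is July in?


Month: July (month 7)
Q1: January-March (months 1-3)
Q2: April-June (months 4-6)
Q3: July-September (months 7-9)
Q4: October-December (months 10-12)
Month 7 falls in Q3

3


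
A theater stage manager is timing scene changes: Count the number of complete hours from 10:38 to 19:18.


Start: 10:38
End: 19:18
Hour difference: 19 - 10 = 9 hours
Minute difference: 18 - 38 = -20 minutes
Total minutes: 520
Complete hours: 520 / 60 = 8 (remainder 40)

8


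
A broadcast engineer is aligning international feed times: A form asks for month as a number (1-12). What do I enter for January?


Calendar month order:
1. January <--
2. February
January is month number 1

1


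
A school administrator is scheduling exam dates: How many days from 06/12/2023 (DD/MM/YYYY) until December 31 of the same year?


Start: December 06, 2023
End: December 31, 2023
Days left in December: 25
Total: 25 days

25


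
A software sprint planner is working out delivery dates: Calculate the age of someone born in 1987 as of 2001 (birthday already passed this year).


Birth year: 1987
Current year: 2001
Age = current year - birth year
Age = 2001 - 1987 = 14

14


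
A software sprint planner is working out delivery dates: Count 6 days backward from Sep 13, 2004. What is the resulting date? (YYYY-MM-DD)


Start: 2004-09-13
Subtracting 6 days
Days already passed in September: 13
Result: 2004-09-07

2004-09-07


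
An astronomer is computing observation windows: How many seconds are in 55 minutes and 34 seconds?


Minutes: 55
Seconds: 34
Convert minutes to seconds: 55 x 60 = 3300
Add remaining seconds: 3300 + 34 = 3334

3334


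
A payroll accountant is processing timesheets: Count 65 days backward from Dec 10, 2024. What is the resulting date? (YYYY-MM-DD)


Start: 2024-12-10
Subtracting 65 days
Days already passed in December: 10
After going back through December: 55 more days to subtract
November 2024: 30 days, 25 remaining
October 2024 has 31 days, need 25
Result: 2024-10-06

2024-10-06


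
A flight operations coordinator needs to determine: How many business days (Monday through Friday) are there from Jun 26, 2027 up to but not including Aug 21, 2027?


Start: 2027-06-26 (Saturday)
End (exclusive): 2027-08-21 (Saturday)
Total calendar days: 56
Full weeks: 56 // 7 = 8 -> 40 weekdays
Remaining 0 days starting on Saturday:
Total business days: 40 + 0 = 40

40


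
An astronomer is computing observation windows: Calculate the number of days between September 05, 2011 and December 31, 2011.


Start: September 05, 2011
End: December 31, 2011
Days left in September: 25
October: 31
November: 30
December: 31
Sum of remaining months: 92
Total: 25 + 92 = 117

117


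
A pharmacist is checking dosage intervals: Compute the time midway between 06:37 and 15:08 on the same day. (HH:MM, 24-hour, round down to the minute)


Start time: 06:37 = 397 minutes from midnight
End time: 15:08 = 908 minutes from midnight
Sum: 397 + 908 = 1305
Midpoint: 1305 / 2 = 652 minutes
Convert: 652 / 60 = 10 hours, 52 minutes
Result: 10:52

10:52


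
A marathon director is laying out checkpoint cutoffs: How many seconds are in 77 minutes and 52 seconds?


Minutes: 77
Extra seconds: 52
Seconds per minute: 60
Minutes to seconds: 77 x 60 = 4620
Total: 4620 + 52 = 4672

4672


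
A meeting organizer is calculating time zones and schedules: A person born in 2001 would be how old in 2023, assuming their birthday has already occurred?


Birth year: 2001
Current year: 2023
Age = current year - birth year
Age = 2023 - 2001 = 22

22


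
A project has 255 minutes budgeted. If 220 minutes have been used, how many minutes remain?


Total budget: 255 minutes
Time used: 220 minutes
Remaining: 255 - 220 = 35 minutes
Percent used: 86.3%
Percent remaining: 13.7%

35


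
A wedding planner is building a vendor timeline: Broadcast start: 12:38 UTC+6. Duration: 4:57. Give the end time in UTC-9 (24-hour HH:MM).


Start: 12:38 in UTC+6
Step 1 - add duration:
  minutes: 38 + 57 = 95 (carry 1h)
  hours: 12 + 4 + 1 = 17
  end in UTC+6: 17:35
Step 2 - convert UTC+6 -> UTC-9:
  offset difference: -9 - (6) = -15 hours
  17 + (-15) = 2 -> mod 24 = 2
Result: 02:35 in UTC-9

02:35


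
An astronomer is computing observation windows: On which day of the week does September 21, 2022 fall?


Date: 2022-09-21
January 1, 2022 is a Saturday
Day of year: 264
Offset from Jan 1: 263 days
263 mod 7 = 4
Result: Wednesday

Wednesday


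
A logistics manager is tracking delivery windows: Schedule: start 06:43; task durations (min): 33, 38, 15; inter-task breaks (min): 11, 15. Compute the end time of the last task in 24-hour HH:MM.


Start: 06:43 = 403 min from midnight
  after task 1 (33 min): 07:16
  after break (11 min): 07:27
  after task 2 (38 min): 08:05
  after break (15 min): 08:20
  after task 3 (15 min): 08:35
Total elapsed: 112 minutes
End time: 08:35

08:35


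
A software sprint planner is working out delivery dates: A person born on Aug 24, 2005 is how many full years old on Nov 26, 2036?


Birth: 2005-08-24
Reference: 2036-11-26
Year difference: 2036 - 2005 = 31
Has birthday (08-24) occurred by 11-26? Yes
Age in full years: 31

31


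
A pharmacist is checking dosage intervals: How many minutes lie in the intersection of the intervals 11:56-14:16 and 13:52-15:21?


Interval A: [716, 856] minutes from midnight
Interval B: [832, 921] minutes from midnight
Overlap start = max(716, 832) = 832
Overlap end = min(856, 921) = 856
Overlap = 856 - 832 = 24 minutes

24


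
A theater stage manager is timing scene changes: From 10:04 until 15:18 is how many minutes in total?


Start time: 10:04 = 604 minutes from midnight
End time: 15:18 = 918 minutes from midnight
Difference: 918 - 604 = 314 minutes
That is 5 hours and 14 minutes

314


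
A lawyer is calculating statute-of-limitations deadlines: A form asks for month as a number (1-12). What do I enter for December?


Calendar month order:
11. November
12. December <--
December is month number 12

12


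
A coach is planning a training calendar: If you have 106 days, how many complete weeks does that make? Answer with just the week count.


Total days: 106
Days per week: 7
Division: 106 / 7 = 15 remainder 1
Complete weeks: 15
Remaining days: 1

15


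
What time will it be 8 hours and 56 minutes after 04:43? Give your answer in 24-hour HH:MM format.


Start time: 04:43
Adding: 8 hours 56 minutes
Minutes: 43 + 56 = 99
Minute overflow: 99 >= 60, so carry 1 hour, minutes = 39
Hours: 4 + 8 + 1 = 13
Result: 13:39

13:39


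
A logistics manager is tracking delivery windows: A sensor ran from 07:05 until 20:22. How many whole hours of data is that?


Start: 07:05
End: 20:22
Hour difference: 20 - 7 = 13 hours
Minute difference: 22 - 5 = 17 minutes
Total minutes: 797
Complete hours: 797 / 60 = 13 (remainder 17)

13


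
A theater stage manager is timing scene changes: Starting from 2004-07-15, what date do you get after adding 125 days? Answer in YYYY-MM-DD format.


Start: 2004-07-15
Adding 125 days
Days remaining in July: 16
After July: 109 days still to add
August 2004: 31 days, 78 remaining
September 2004: 30 days, 48 remaining
October 2004: 31 days, 17 remaining
November 2004 has 30 days, need 17
Result: 2004-11-17

2004-11-17


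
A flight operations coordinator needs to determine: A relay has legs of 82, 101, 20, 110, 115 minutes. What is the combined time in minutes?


Durations: 82, 101, 20, 110, 115
Running sum: 82
+ 101 = 183
+ 20 = 203
+ 110 = 313
+ 115 = 428
Total duration: 428 minutes
That is 7 hours and 8 minutes

428


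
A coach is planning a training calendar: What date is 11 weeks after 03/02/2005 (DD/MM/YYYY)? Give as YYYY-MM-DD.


Start: 2005-02-03
Weeks to add: 11
Convert to days: 11 x 7 = 77 days
Add 77 days to 2005-02-03
Result: 2005-04-21

2005-04-21


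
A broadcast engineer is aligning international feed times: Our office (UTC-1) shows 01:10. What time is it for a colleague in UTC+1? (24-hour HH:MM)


Local time: 01:10 at UTC-1 (offset -1h)
Target zone: UTC+1 (offset 1h)
Difference: 1 - (-1) = 2 hours
Calculation: 1 + (2) = 3
Result: 03:10

03:10


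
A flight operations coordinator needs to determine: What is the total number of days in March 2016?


Month: March
Year: 2016
March is a 31-day month
Total: 31 days

31


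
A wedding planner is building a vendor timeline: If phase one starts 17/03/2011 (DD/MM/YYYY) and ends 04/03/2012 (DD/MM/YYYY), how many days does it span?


Start date: 2011-03-17
End date: 2012-03-04
Mar 2011: +15 days
Apr 2011: +30 days
May 2011: +31 days
... (10 more months)
Total: 353 days

353


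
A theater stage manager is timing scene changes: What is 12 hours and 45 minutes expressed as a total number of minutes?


Hours: 12
Minutes: 45
Convert hours to minutes: 12 x 60 = 720
Add remaining minutes: 720 + 45 = 765

765


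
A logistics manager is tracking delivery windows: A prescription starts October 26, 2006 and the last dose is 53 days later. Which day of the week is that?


Start: 2006-10-26 (Thursday)
Step 1 - find target date: add 53 days
  2006-10-26 + 53 days = 2006-12-18
Step 2 - day of week:
  53 mod 7 = 4
  Thursday + 4 days -> Monday
Result: Monday (2006-12-18)

Monday


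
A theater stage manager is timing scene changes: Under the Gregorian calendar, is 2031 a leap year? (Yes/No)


Year: 2031
Divisible by 4? 2031 / 4 = 507.75 -> No
Not divisible by 4, so NOT a leap year

No


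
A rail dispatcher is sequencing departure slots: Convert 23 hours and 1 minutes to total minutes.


Hours: 23
Extra minutes: 1
Minutes per hour: 60
Hours to minutes: 23 x 60 = 1380
Total: 1380 + 1 = 1381

1381


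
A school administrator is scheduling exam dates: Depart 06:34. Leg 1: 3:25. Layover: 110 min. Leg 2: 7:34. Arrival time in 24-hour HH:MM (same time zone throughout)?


Depart: 06:34
Leg 1: +205 min -> 09:59
Layover: +110 min -> 11:49
Leg 2: +454 min -> 19:23
Total travel: 769 minutes = 12h 49m
Arrival: 19:23

19:23


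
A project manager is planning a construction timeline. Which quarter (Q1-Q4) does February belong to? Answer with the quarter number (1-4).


Month: February (month 2)
Q1: January-March (months 1-3)
Q2: April-June (months 4-6)
Q3: July-September (months 7-9)
Q4: October-December (months 10-12)
Month 2 falls in Q1

1


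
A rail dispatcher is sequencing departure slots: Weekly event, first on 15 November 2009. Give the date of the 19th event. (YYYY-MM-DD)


First occurrence: 2009-11-15 (occurrence 1)
Each occurrence is 7 days after the previous.
Occurrence 19 is 18 weeks after the first.
18 weeks = 126 days
2009-11-15 + 126 days = 2010-03-21

2010-03-21


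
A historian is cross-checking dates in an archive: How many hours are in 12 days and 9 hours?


Days: 12
Extra hours: 9
Hours per day: 24
Days to hours: 12 x 24 = 288
Total: 288 + 9 = 297

297


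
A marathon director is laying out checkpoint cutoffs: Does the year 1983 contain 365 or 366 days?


Year: 1983
Check leap year rules:
Divisible by 4? No
1983 is not a leap year
Days: 365

365


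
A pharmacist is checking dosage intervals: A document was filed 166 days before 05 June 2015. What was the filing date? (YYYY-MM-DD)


Start: 2015-06-05
Subtracting 166 days
Days already passed in June: 5
After going back through June: 161 more days to subtract
May 2015: 31 days, 130 remaining
April 2015: 30 days, 100 remaining
March 2015: 31 days, 69 remaining
February 2015: 28 days, 41 remaining
Result: 2014-12-21

2014-12-21


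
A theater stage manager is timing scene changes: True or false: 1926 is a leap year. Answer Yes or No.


Year: 1926
Divisible by 4? 1926 / 4 = 481.5 -> No
Not divisible by 4, so NOT a leap year

No


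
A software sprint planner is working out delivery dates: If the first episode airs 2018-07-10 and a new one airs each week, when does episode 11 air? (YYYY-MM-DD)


First occurrence: 2018-07-10 (occurrence 1)
Each occurrence is 7 days after the previous.
Occurrence 11 is 10 weeks after the first.
10 weeks = 70 days
2018-07-10 + 70 days = 2018-09-18

2018-09-18


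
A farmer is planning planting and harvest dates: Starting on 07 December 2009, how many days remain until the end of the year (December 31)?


Start: December 07, 2009
End: December 31, 2009
Days left in December: 24
Total: 24 days

24


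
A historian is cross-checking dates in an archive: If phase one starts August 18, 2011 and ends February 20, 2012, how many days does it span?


Start date: 2011-08-18
End date: 2012-02-20
Aug 2011: +14 days
Sep 2011: +30 days
Oct 2011: +31 days
... (4 more months)
Total: 186 days

186


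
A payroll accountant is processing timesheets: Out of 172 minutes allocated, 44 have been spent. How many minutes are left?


Total budget: 172 minutes
Time used: 44 minutes
Remaining: 172 - 44 = 128 minutes
Percent used: 25.6%
Percent remaining: 74.4%

128


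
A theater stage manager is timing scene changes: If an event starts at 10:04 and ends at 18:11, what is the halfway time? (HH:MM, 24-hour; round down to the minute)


Start time: 10:04 = 604 minutes from midnight
End time: 18:11 = 1091 minutes from midnight
Sum: 604 + 1091 = 1695
Midpoint: 1695 / 2 = 847 minutes
Convert: 847 / 60 = 14 hours, 7 minutes
Result: 14:07

14:07


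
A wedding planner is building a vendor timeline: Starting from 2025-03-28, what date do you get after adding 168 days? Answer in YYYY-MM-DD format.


Start: 2025-03-28
Adding 168 days
Days remaining in March: 3
After March: 165 days still to add
April 2025: 30 days, 135 remaining
May 2025: 31 days, 104 remaining
June 2025: 30 days, 74 remaining
July 2025: 31 days, 43 remaining
Result: 2025-09-12

2025-09-12


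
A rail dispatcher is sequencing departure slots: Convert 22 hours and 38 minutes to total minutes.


Hours: 22
Extra minutes: 38
Minutes per hour: 60
Hours to minutes: 22 x 60 = 1320
Total: 1320 + 38 = 1358

1358


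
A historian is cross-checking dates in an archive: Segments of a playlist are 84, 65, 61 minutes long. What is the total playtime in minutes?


Durations: 84, 65, 61
Running sum: 84
+ 65 = 149
+ 61 = 210
Total duration: 210 minutes
That is 3 hours and 30 minutes

210


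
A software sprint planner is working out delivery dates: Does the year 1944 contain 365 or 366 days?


Year: 1944
Check leap year rules:
Divisible by 4? Yes
Divisible by 100? No
1944 is a leap year
Days: 366

366


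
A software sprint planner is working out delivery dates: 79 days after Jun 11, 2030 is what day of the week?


Start: 2030-06-11 (Tuesday)
Step 1 - find target date: add 79 days
  2030-06-11 + 79 days = 2030-08-29
Step 2 - day of week:
  79 mod 7 = 2
  Tuesday + 2 days -> Thursday
Result: Thursday (2030-08-29)

Thursday


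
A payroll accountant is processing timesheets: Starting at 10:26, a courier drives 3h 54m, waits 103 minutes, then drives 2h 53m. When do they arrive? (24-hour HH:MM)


Depart: 10:26
Leg 1: +234 min -> 14:20
Layover: +103 min -> 16:03
Leg 2: +173 min -> 18:56
Total travel: 510 minutes = 8h 30m
Arrival: 18:56

18:56


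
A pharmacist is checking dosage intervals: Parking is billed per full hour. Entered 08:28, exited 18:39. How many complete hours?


Start: 08:28
End: 18:39
Hour difference: 18 - 8 = 10 hours
Minute difference: 39 - 28 = 11 minutes
Total minutes: 611
Complete hours: 611 / 60 = 10 (remainder 11)

10


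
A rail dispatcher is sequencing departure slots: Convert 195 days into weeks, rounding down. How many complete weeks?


Total days: 195
Days per week: 7
Division: 195 / 7 = 27 remainder 6
Complete weeks: 27
Remaining days: 6

27


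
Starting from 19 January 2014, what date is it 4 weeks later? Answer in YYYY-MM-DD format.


Start: 2014-01-19
Weeks to add: 4
Convert to days: 4 x 7 = 28 days
Add 28 days to 2014-01-19
Result: 2014-02-16

2014-02-16


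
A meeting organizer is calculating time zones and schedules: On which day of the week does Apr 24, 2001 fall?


Date: 2001-04-24
January 1, 2001 is a Monday
Day of year: 114
Offset from Jan 1: 113 days
113 mod 7 = 1
Result: Tuesday

Tuesday


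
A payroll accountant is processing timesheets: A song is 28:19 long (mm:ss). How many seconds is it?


Minutes: 28
Extra seconds: 19
Seconds per minute: 60
Minutes to seconds: 28 x 60 = 1680
Total: 1680 + 19 = 1699

1699


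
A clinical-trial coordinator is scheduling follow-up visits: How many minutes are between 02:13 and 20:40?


Start time: 02:13 = 133 minutes from midnight
End time: 20:40 = 1240 minutes from midnight
Difference: 1240 - 133 = 1107 minutes
That is 18 hours and 27 minutes

1107


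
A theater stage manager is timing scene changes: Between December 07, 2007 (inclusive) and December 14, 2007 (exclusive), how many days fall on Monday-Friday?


Start: 2007-12-07 (Friday)
End (exclusive): 2007-12-14 (Friday)
Total calendar days: 7
Full weeks: 7 // 7 = 1 -> 5 weekdays
Remaining 0 days starting on Friday:
Total business days: 5 + 0 = 5

5


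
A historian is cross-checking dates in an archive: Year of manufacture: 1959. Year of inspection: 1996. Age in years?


Birth year: 1959
Current year: 1996
Age = current year - birth year
Age = 1996 - 1959 = 37

37


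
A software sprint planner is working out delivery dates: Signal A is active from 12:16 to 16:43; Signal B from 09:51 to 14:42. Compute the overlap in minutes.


Interval A: [736, 1003] minutes from midnight
Interval B: [591, 882] minutes from midnight
Overlap start = max(736, 591) = 736
Overlap end = min(1003, 882) = 882
Overlap = 882 - 736 = 146 minutes

146


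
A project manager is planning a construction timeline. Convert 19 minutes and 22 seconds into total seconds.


Minutes: 19
Seconds: 22
Convert minutes to seconds: 19 x 60 = 1140
Add remaining seconds: 1140 + 22 = 1162

1162


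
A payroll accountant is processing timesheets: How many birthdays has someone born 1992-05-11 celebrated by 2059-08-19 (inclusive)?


Birth: 1992-05-11
Reference: 2059-08-19
Year difference: 2059 - 1992 = 67
Has birthday (05-11) occurred by 08-19? Yes
Age in full years: 67

67


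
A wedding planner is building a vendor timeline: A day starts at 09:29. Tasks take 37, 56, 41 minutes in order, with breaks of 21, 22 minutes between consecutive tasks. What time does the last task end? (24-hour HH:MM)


Start: 09:29 = 569 min from midnight
  after task 1 (37 min): 10:06
  after break (21 min): 10:27
  after task 2 (56 min): 11:23
  after break (22 min): 11:45
  after task 3 (41 min): 12:26
Total elapsed: 177 minutes
End time: 12:26

12:26
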